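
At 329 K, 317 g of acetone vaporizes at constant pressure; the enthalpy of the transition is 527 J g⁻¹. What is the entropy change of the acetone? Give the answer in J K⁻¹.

Heat absorbed by the substance: Q = mL = 317 × 527 = 167059 J.
At constant T, ΔS = Q_rev/T = 167059 / 329 = 508 J/K.

ΔS = 508 J/K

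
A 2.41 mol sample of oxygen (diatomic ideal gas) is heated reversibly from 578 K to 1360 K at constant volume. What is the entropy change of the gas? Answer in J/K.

ΔS = 42.9 J/K

At constant volume, ΔS = nC_V ln(T₂/T₁) with C_V = 5R/2 = 20.79 J mol⁻¹ K⁻¹.
ΔS = 2.41 × 20.79 × ln(1360/578) = 42.9 J/K.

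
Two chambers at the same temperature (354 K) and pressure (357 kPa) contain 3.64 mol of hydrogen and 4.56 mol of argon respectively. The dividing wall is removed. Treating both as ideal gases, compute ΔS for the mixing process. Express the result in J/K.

Mole fractions: x_A = 3.64/8.2 = 0.444, x_B = 0.556.
ΔS_mix = −R(n_A ln x_A + n_B ln x_B) = −8.314 × (3.64 ln 0.444 + 4.56 ln 0.556) = 46.8 J/K.

ΔS_mix = 46.8 J/K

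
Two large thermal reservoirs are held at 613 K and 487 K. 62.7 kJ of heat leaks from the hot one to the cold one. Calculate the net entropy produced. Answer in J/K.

ΔS_hot = −Q/T_H = −62700/613 = -102.28 J/K and ΔS_cold = +Q/T_C = 62700/487 = 128.75 J/K.
ΔS_total = -102.28 + 128.75 = 26.5 J/K, positive as the second law requires.

ΔS_total = 26.5 J/K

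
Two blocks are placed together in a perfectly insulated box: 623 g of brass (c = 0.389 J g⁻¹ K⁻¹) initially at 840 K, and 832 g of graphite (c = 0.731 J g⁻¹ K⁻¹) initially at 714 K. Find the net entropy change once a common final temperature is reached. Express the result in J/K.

Energy balance: T_f = (m₁c₁T₁ + m₂c₂T₂)/(m₁c₁ + m₂c₂) = 749.9 K.
ΔS₁ = m₁c₁ ln(T_f/T₁) = 242.347 × ln(749.9/840) = -27.5 J/K.
ΔS₂ = m₂c₂ ln(T_f/T₂) = 608.192 × ln(749.9/714) = 29.84 J/K.
ΔS_total = -27.5 + 29.84 = 2.34 J/K.

ΔS_total = 2.34 J/K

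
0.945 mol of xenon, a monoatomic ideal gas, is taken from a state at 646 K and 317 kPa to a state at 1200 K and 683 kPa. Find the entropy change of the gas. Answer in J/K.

ΔS = 6.13 J/K

ΔS = nC_p ln(T₂/T₁) − nR ln(P₂/P₁), with C_p = 5R/2 = 20.79 J mol⁻¹ K⁻¹ for a monoatomic ideal gas.
ΔS = 0.945 × [20.79 × ln(1200/646) − 8.314 × ln(683/317)] = 6.13 J/K.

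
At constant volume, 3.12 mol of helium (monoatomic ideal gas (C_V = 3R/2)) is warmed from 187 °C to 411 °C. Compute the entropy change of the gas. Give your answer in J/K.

In kelvin: T₁ = 460.15 K, T₂ = 684.15 K. At constant volume, ΔS = nC_V ln(T₂/T₁) with C_V = 3R/2 = 12.47 J mol⁻¹ K⁻¹.
ΔS = 3.12 × 12.47 × ln(684.15/460.15) = 15.4 J/K.

ΔS = 15.4 J/K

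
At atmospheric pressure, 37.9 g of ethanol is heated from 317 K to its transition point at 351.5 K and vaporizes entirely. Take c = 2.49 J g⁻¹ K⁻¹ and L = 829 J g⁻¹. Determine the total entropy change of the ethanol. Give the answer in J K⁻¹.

ΔS = 99.1 J/K

Warming step: ΔS₁ = m c ln(T_tr/T_i) = 37.9 × 2.49 × ln(351.5/317) = 9.749 J/K.
Phase change: ΔS₂ = +mL/T_tr = 37.9 × 829 / 351.5 = 89.39 J/K.
ΔS_total = (9.749) + (89.39) = 99.1 J/K.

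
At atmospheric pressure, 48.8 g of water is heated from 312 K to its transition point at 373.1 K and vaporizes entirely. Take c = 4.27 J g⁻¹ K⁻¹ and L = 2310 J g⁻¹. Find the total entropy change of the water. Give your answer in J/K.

Warming step: ΔS₁ = m c ln(T_tr/T_i) = 48.8 × 4.27 × ln(373.1/312) = 37.27 J/K.
Phase change: ΔS₂ = +mL/T_tr = 48.8 × 2310 / 373.1 = 302.1 J/K.
ΔS_total = (37.27) + (302.1) = 339 J/K.

ΔS = 339 J/K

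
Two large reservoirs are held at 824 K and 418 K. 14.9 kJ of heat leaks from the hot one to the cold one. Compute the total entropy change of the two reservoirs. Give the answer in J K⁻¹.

ΔS_hot = −Q/T_H = −14900/824 = -18.08 J/K and ΔS_cold = +Q/T_C = 14900/418 = 35.65 J/K.
ΔS_total = -18.08 + 35.65 = 17.6 J/K, positive as the second law requires.

ΔS_total = 17.6 J/K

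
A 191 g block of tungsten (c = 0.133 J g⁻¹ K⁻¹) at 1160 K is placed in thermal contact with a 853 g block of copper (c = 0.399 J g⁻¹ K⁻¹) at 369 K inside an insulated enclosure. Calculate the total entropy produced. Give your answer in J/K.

ΔS_total = 21.7 J/K

Energy balance: T_f = (m₁c₁T₁ + m₂c₂T₂)/(m₁c₁ + m₂c₂) = 423.94 K.
ΔS₁ = m₁c₁ ln(T_f/T₁) = 25.403 × ln(423.94/1160) = -25.57 J/K.
ΔS₂ = m₂c₂ ln(T_f/T₂) = 340.347 × ln(423.94/369) = 47.24 J/K.
ΔS_total = -25.57 + 47.24 = 21.7 J/K.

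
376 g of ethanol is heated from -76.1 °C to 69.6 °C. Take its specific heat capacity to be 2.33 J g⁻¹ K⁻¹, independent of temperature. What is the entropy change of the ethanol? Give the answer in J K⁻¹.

In kelvin: T₁ = 197.05 K, T₂ = 342.75 K. ΔS = ∫dQ_rev/T = m c ln(T₂/T₁) = 376 × 2.33 × ln(342.75/197.05) = 485 J/K.

ΔS = 485 J/K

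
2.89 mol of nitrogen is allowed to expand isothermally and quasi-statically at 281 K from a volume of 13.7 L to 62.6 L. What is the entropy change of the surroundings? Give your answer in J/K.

For an isothermal ideal gas ΔS_gas = nR ln(V₂/V₁) = 2.89 × 8.314 × ln(62.6/13.7) = 36.5 J/K.
The process is reversible, so ΔS_surr = −ΔS_gas = -36.5 J/K and ΔS_universe = 0.

ΔS_surr = -36.5 J/K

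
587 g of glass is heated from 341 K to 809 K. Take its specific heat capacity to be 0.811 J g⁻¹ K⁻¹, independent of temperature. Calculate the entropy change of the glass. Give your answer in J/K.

ΔS = ∫dQ_rev/T = m c ln(T₂/T₁) = 587 × 0.811 × ln(809/341) = 411 J/K.

ΔS = 411 J/K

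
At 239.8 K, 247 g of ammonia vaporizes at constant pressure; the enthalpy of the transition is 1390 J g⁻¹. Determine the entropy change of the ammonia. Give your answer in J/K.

ΔS = 1430 J/K

Heat absorbed by the substance: Q = mL = 247 × 1390 = 343330 J.
At constant T, ΔS = Q_rev/T = 343330 / 239.8 = 1430 J/K.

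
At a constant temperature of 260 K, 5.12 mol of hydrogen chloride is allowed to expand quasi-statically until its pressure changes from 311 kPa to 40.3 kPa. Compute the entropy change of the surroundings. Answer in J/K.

For an isothermal ideal gas ΔS_gas = nR ln(P₁/P₂) = 5.12 × 8.314 × ln(311/40.3) = 87 J/K.
The process is reversible, so ΔS_surr = −ΔS_gas = -87 J/K and ΔS_universe = 0.

ΔS_surr = -87 J/K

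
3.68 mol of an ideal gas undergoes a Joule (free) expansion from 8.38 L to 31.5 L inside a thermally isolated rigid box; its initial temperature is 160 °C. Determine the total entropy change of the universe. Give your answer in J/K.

ΔS_universe = 40.5 J/K

No heat is exchanged and no work is done, so the ideal-gas temperature stays constant.
Entropy is a state function; using a reversible isothermal path, ΔS_gas = nR ln(V₂/V₁) = 3.68 × 8.314 × ln(31.5/8.38) = 40.5 J/K.
The insulated surroundings exchange no heat, so ΔS_surr = 0 and ΔS_universe = ΔS_gas.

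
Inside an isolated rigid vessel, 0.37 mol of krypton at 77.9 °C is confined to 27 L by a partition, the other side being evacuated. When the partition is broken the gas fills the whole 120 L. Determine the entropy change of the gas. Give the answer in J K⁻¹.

ΔS_gas = 4.59 J/K

No heat is exchanged and no work is done, so the ideal-gas temperature stays constant.
Entropy is a state function; using a reversible isothermal path, ΔS_gas = nR ln(V₂/V₁) = 0.37 × 8.314 × ln(120/27) = 4.59 J/K.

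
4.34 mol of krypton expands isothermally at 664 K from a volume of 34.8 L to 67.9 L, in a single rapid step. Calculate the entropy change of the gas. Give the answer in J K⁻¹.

ΔS_gas = 24.1 J/K

Entropy is a state function, so ΔS_gas depends only on the end states.
For an isothermal ideal gas ΔS_gas = nR ln(V₂/V₁) = 4.34 × 8.314 × ln(67.9/34.8) = 24.1 J/K.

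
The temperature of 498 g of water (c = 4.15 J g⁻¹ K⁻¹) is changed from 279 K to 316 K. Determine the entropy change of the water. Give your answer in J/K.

ΔS = ∫dQ_rev/T = m c ln(T₂/T₁) = 498 × 4.15 × ln(316/279) = 257 J/K.

ΔS = 257 J/K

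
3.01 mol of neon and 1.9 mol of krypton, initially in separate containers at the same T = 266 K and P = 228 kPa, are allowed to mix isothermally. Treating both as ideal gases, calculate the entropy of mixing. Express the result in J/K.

ΔS_mix = 27.2 J/K

Mole fractions: x_A = 3.01/4.91 = 0.613, x_B = 0.387.
ΔS_mix = −R(n_A ln x_A + n_B ln x_B) = −8.314 × (3.01 ln 0.613 + 1.9 ln 0.387) = 27.2 J/K.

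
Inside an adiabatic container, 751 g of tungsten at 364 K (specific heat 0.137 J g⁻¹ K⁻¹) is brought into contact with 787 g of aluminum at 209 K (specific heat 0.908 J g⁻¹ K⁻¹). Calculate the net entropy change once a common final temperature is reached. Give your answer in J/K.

Energy balance: T_f = (m₁c₁T₁ + m₂c₂T₂)/(m₁c₁ + m₂c₂) = 228.51 K.
ΔS₁ = m₁c₁ ln(T_f/T₁) = 102.887 × ln(228.51/364) = -47.9 J/K.
ΔS₂ = m₂c₂ ln(T_f/T₂) = 714.596 × ln(228.51/209) = 63.77 J/K.
ΔS_total = -47.9 + 63.77 = 15.9 J/K.

ΔS_total = 15.9 J/K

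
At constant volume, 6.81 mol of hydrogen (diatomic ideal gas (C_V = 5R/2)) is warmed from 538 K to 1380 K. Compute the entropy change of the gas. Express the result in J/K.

ΔS = 133 J/K

At constant volume, ΔS = nC_V ln(T₂/T₁) with C_V = 5R/2 = 20.79 J mol⁻¹ K⁻¹.
ΔS = 6.81 × 20.79 × ln(1380/538) = 133 J/K.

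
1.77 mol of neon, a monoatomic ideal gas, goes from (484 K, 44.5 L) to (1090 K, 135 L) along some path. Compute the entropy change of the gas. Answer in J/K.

Entropy is a state function: ΔS = nC_V ln(T₂/T₁) + nR ln(V₂/V₁), with C_V = 3R/2 = 12.47 J mol⁻¹ K⁻¹ for a monoatomic ideal gas.
ΔS = 1.77 × [12.47 × ln(1090/484) + 8.314 × ln(135/44.5)] = 34.3 J/K.

ΔS = 34.3 J/K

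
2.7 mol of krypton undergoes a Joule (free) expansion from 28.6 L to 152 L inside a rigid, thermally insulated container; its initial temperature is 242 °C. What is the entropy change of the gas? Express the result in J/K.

ΔS_gas = 37.5 J/K

For an ideal gas in free expansion Q = 0 and W = 0, so T is unchanged.
Entropy is a state function; using a reversible isothermal path, ΔS_gas = nR ln(V₂/V₁) = 2.7 × 8.314 × ln(152/28.6) = 37.5 J/K.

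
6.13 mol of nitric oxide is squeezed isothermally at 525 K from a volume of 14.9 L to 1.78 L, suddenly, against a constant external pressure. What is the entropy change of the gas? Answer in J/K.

Entropy is a state function, so ΔS_gas depends only on the end states.
For an isothermal ideal gas ΔS_gas = nR ln(V₂/V₁) = 6.13 × 8.314 × ln(1.78/14.9) = -108 J/K.

ΔS_gas = -108 J/K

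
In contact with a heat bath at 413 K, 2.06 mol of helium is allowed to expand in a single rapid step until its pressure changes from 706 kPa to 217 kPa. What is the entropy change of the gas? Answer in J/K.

ΔS_gas = 20.2 J/K

Entropy is a state function, so ΔS_gas depends only on the end states.
For an isothermal ideal gas ΔS_gas = nR ln(P₁/P₂) = 2.06 × 8.314 × ln(706/217) = 20.2 J/K.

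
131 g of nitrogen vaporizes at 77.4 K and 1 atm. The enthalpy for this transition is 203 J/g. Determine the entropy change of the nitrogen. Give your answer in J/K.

Heat absorbed by the substance: Q = mL = 131 × 203 = 26593 J.
At constant T, ΔS = Q_rev/T = 26593 / 77.4 = 344 J/K.

ΔS = 344 J/K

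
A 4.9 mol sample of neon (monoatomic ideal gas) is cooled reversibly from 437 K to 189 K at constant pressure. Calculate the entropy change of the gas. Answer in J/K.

At constant pressure, ΔS = nC_p ln(T₂/T₁) with C_p = 5R/2 = 20.79 J mol⁻¹ K⁻¹.
ΔS = 4.9 × 20.79 × ln(189/437) = -85.4 J/K.

ΔS = -85.4 J/K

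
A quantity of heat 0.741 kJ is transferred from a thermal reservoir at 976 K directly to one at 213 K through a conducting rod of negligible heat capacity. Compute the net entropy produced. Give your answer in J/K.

ΔS_total = 2.72 J/K

ΔS_hot = −Q/T_H = −741/976 = -0.7592 J/K and ΔS_cold = +Q/T_C = 741/213 = 3.479 J/K.
ΔS_total = -0.7592 + 3.479 = 2.72 J/K, positive as the second law requires.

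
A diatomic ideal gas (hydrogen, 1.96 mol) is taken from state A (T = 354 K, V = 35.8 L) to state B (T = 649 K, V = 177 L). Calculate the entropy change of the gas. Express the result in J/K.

ΔS = 50.7 J/K

Entropy is a state function: ΔS = nC_V ln(T₂/T₁) + nR ln(V₂/V₁), with C_V = 5R/2 = 20.79 J mol⁻¹ K⁻¹ for a diatomic ideal gas.
ΔS = 1.96 × [20.79 × ln(649/354) + 8.314 × ln(177/35.8)] = 50.7 J/K.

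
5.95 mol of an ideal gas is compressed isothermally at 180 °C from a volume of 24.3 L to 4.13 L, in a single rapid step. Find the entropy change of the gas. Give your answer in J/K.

Entropy is a state function, so ΔS_gas depends only on the end states.
For an isothermal ideal gas ΔS_gas = nR ln(V₂/V₁) = 5.95 × 8.314 × ln(4.13/24.3) = -87.7 J/K.

ΔS_gas = -87.7 J/K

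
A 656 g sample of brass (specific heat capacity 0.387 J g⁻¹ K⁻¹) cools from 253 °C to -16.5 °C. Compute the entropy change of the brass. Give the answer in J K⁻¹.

ΔS = -182 J/K

In kelvin: T₁ = 526.15 K, T₂ = 256.65 K. ΔS = ∫dQ_rev/T = m c ln(T₂/T₁) = 656 × 0.387 × ln(256.65/526.15) = -182 J/K.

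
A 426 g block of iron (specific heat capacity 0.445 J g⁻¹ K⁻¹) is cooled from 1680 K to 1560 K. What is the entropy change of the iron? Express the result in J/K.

ΔS = ∫dQ_rev/T = m c ln(T₂/T₁) = 426 × 0.445 × ln(1560/1680) = -14 J/K.

ΔS = -14 J/K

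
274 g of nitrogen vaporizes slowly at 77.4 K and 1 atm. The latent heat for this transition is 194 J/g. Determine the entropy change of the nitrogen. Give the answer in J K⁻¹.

Heat absorbed by the substance: Q = mL = 274 × 194 = 53156 J.
At constant T, ΔS = Q_rev/T = 53156 / 77.4 = 687 J/K.

ΔS = 687 J/K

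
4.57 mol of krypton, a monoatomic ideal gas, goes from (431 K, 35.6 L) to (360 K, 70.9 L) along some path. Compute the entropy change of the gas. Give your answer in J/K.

Entropy is a state function: ΔS = nC_V ln(T₂/T₁) + nR ln(V₂/V₁), with C_V = 3R/2 = 12.47 J mol⁻¹ K⁻¹ for a monoatomic ideal gas.
ΔS = 4.57 × [12.47 × ln(360/431) + 8.314 × ln(70.9/35.6)] = 15.9 J/K.

ΔS = 15.9 J/K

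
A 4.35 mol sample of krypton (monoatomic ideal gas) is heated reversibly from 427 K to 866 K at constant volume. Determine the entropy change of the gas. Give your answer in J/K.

At constant volume, ΔS = nC_V ln(T₂/T₁) with C_V = 3R/2 = 12.47 J mol⁻¹ K⁻¹.
ΔS = 4.35 × 12.47 × ln(866/427) = 38.4 J/K.

ΔS = 38.4 J/K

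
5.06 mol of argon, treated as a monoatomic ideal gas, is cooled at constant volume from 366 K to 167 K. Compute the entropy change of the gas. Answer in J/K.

At constant volume, ΔS = nC_V ln(T₂/T₁) with C_V = 3R/2 = 12.47 J mol⁻¹ K⁻¹.
ΔS = 5.06 × 12.47 × ln(167/366) = -49.5 J/K.

ΔS = -49.5 J/K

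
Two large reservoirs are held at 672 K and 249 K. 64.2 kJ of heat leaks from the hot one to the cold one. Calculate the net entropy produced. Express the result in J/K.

ΔS_total = 162 J/K

ΔS_hot = −Q/T_H = −64200/672 = -95.54 J/K and ΔS_cold = +Q/T_C = 64200/249 = 257.8 J/K.
ΔS_total = -95.54 + 257.8 = 162 J/K, positive as the second law requires.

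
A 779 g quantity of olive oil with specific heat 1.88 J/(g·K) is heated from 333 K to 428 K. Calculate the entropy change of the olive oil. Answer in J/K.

ΔS = ∫dQ_rev/T = m c ln(T₂/T₁) = 779 × 1.88 × ln(428/333) = 368 J/K.

ΔS = 368 J/K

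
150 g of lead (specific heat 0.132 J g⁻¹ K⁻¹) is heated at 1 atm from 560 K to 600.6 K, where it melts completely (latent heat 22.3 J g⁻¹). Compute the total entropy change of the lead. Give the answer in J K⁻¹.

ΔS = 6.96 J/K

Warming step: ΔS₁ = m c ln(T_tr/T_i) = 150 × 0.132 × ln(600.6/560) = 1.386 J/K.
Phase change: ΔS₂ = +mL/T_tr = 150 × 22.3 / 600.6 = 5.569 J/K.
ΔS_total = (1.386) + (5.569) = 6.96 J/K.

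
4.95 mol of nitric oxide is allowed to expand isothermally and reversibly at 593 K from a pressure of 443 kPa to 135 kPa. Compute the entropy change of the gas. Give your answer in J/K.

ΔS_gas = 48.9 J/K

For an isothermal ideal gas ΔS_gas = nR ln(P₁/P₂) = 4.95 × 8.314 × ln(443/135) = 48.9 J/K.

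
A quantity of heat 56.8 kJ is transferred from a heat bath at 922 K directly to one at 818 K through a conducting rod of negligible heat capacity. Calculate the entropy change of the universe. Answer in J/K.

ΔS_hot = −Q/T_H = −56800/922 = -61.61 J/K and ΔS_cold = +Q/T_C = 56800/818 = 69.44 J/K.
ΔS_total = -61.61 + 69.44 = 7.83 J/K, positive as the second law requires.

ΔS_total = 7.83 J/K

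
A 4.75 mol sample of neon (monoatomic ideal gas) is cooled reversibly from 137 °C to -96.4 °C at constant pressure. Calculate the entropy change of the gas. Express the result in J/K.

ΔS = -83.1 J/K

In kelvin: T₁ = 410.15 K, T₂ = 176.75 K. At constant pressure, ΔS = nC_p ln(T₂/T₁) with C_p = 5R/2 = 20.79 J mol⁻¹ K⁻¹.
ΔS = 4.75 × 20.79 × ln(176.75/410.15) = -83.1 J/K.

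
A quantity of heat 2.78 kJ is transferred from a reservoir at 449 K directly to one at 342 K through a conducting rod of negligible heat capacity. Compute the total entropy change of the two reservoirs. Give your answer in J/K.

ΔS_hot = −Q/T_H = −2780/449 = -6.192 J/K and ΔS_cold = +Q/T_C = 2780/342 = 8.129 J/K.
ΔS_total = -6.192 + 8.129 = 1.94 J/K, positive as the second law requires.

ΔS_total = 1.94 J/K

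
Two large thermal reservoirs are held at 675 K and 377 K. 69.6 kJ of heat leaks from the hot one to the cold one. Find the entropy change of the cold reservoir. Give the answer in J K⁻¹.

ΔS_cold = 185 J/K

The cold reservoir gains heat Q, so ΔS_cold = +Q/T_C = 69600/377 = 185 J/K.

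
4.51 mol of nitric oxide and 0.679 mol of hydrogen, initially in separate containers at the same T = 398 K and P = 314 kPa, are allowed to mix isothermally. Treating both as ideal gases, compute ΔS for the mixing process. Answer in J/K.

ΔS_mix = 16.7 J/K

Mole fractions: x_A = 4.51/5.19 = 0.869, x_B = 0.131.
ΔS_mix = −R(n_A ln x_A + n_B ln x_B) = −8.314 × (4.51 ln 0.869 + 0.679 ln 0.131) = 16.7 J/K.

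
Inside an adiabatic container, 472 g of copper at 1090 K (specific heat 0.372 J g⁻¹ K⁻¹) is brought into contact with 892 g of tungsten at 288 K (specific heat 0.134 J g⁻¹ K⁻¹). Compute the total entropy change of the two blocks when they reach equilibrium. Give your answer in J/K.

Energy balance: T_f = (m₁c₁T₁ + m₂c₂T₂)/(m₁c₁ + m₂c₂) = 765.17 K.
ΔS₁ = m₁c₁ ln(T_f/T₁) = 175.584 × ln(765.17/1090) = -62.13 J/K.
ΔS₂ = m₂c₂ ln(T_f/T₂) = 119.528 × ln(765.17/288) = 116.8 J/K.
ΔS_total = -62.13 + 116.8 = 54.7 J/K.

ΔS_total = 54.7 J/K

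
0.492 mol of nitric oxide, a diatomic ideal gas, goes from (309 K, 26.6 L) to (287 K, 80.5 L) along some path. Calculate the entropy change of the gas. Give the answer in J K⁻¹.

Entropy is a state function: ΔS = nC_V ln(T₂/T₁) + nR ln(V₂/V₁), with C_V = 5R/2 = 20.79 J mol⁻¹ K⁻¹ for a diatomic ideal gas.
ΔS = 0.492 × [20.79 × ln(287/309) + 8.314 × ln(80.5/26.6)] = 3.77 J/K.

ΔS = 3.77 J/K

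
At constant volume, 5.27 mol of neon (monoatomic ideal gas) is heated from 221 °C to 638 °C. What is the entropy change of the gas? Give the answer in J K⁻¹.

In kelvin: T₁ = 494.15 K, T₂ = 911.15 K. At constant volume, ΔS = nC_V ln(T₂/T₁) with C_V = 3R/2 = 12.47 J mol⁻¹ K⁻¹.
ΔS = 5.27 × 12.47 × ln(911.15/494.15) = 40.2 J/K.

ΔS = 40.2 J/K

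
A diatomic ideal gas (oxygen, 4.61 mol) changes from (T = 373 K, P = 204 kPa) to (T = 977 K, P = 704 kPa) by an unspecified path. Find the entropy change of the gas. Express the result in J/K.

ΔS = nC_p ln(T₂/T₁) − nR ln(P₂/P₁), with C_p = 7R/2 = 29.1 J mol⁻¹ K⁻¹ for a diatomic ideal gas.
ΔS = 4.61 × [29.1 × ln(977/373) − 8.314 × ln(704/204)] = 81.7 J/K.

ΔS = 81.7 J/K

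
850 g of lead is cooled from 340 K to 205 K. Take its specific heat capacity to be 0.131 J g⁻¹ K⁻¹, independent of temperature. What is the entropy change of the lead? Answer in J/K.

ΔS = -56.3 J/K

ΔS = ∫dQ_rev/T = m c ln(T₂/T₁) = 850 × 0.131 × ln(205/340) = -56.3 J/K.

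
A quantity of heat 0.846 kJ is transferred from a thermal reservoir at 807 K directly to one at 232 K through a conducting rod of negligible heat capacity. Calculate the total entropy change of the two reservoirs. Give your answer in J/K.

ΔS_hot = −Q/T_H = −846/807 = -1.048 J/K and ΔS_cold = +Q/T_C = 846/232 = 3.647 J/K.
ΔS_total = -1.048 + 3.647 = 2.6 J/K, positive as the second law requires.

ΔS_total = 2.6 J/K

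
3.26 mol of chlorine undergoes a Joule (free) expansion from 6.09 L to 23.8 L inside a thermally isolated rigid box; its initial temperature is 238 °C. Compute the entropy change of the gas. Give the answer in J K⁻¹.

ΔS_gas = 36.9 J/K

For an ideal gas in free expansion Q = 0 and W = 0, so T is unchanged.
Entropy is a state function; using a reversible isothermal path, ΔS_gas = nR ln(V₂/V₁) = 3.26 × 8.314 × ln(23.8/6.09) = 36.9 J/K.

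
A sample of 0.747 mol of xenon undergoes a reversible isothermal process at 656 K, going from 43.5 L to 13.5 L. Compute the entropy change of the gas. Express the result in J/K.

ΔS_gas = -7.27 J/K

For an isothermal ideal gas ΔS_gas = nR ln(V₂/V₁) = 0.747 × 8.314 × ln(13.5/43.5) = -7.27 J/K.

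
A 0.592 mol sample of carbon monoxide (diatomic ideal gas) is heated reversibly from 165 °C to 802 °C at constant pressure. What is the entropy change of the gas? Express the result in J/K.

ΔS = 15.5 J/K

In kelvin: T₁ = 438.15 K, T₂ = 1075.15 K. At constant pressure, ΔS = nC_p ln(T₂/T₁) with C_p = 7R/2 = 29.1 J mol⁻¹ K⁻¹.
ΔS = 0.592 × 29.1 × ln(1075.15/438.15) = 15.5 J/K.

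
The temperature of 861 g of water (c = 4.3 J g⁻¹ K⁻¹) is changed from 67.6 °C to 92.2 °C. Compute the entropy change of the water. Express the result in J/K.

In kelvin: T₁ = 340.75 K, T₂ = 365.35 K. ΔS = ∫dQ_rev/T = m c ln(T₂/T₁) = 861 × 4.3 × ln(365.35/340.75) = 258 J/K.

ΔS = 258 J/K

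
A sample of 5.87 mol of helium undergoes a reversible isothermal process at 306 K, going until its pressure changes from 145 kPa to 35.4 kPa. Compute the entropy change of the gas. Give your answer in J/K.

ΔS_gas = 68.8 J/K

For an isothermal ideal gas ΔS_gas = nR ln(P₁/P₂) = 5.87 × 8.314 × ln(145/35.4) = 68.8 J/K.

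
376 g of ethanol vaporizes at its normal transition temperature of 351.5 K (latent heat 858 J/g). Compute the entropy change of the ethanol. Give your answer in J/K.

Heat absorbed by the substance: Q = mL = 376 × 858 = 322608 J.
At constant T, ΔS = Q_rev/T = 322608 / 351.5 = 918 J/K.

ΔS = 918 J/K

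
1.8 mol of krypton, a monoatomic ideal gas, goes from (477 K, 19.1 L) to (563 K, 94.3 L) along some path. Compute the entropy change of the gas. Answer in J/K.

ΔS = 27.6 J/K

Entropy is a state function: ΔS = nC_V ln(T₂/T₁) + nR ln(V₂/V₁), with C_V = 3R/2 = 12.47 J mol⁻¹ K⁻¹ for a monoatomic ideal gas.
ΔS = 1.8 × [12.47 × ln(563/477) + 8.314 × ln(94.3/19.1)] = 27.6 J/K.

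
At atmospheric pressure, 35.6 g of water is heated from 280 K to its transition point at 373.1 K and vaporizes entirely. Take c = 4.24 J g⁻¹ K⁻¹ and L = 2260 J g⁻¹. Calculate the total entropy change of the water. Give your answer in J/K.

ΔS = 259 J/K

Warming step: ΔS₁ = m c ln(T_tr/T_i) = 35.6 × 4.24 × ln(373.1/280) = 43.33 J/K.
Phase change: ΔS₂ = +mL/T_tr = 35.6 × 2260 / 373.1 = 215.6 J/K.
ΔS_total = (43.33) + (215.6) = 259 J/K.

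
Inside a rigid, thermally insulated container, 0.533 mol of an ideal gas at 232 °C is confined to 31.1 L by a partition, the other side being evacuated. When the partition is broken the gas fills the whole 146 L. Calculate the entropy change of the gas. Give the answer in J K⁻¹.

For an ideal gas in free expansion Q = 0 and W = 0, so T is unchanged.
Entropy is a state function; using a reversible isothermal path, ΔS_gas = nR ln(V₂/V₁) = 0.533 × 8.314 × ln(146/31.1) = 6.85 J/K.

ΔS_gas = 6.85 J/K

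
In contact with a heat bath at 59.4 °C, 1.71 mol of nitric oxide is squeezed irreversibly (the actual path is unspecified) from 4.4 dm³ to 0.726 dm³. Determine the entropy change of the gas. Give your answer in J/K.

ΔS_gas = -25.6 J/K

Entropy is a state function, so ΔS_gas depends only on the end states.
For an isothermal ideal gas ΔS_gas = nR ln(V₂/V₁) = 1.71 × 8.314 × ln(0.726/4.4) = -25.6 J/K.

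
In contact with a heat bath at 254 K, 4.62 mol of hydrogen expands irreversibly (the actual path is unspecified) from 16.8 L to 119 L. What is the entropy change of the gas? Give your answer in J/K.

Entropy is a state function, so ΔS_gas depends only on the end states.
For an isothermal ideal gas ΔS_gas = nR ln(V₂/V₁) = 4.62 × 8.314 × ln(119/16.8) = 75.2 J/K.

ΔS_gas = 75.2 J/K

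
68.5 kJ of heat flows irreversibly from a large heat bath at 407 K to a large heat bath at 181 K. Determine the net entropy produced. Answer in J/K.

ΔS_total = 210 J/K

ΔS_hot = −Q/T_H = −68500/407 = -168.3 J/K and ΔS_cold = +Q/T_C = 68500/181 = 378.5 J/K.
ΔS_total = -168.3 + 378.5 = 210 J/K, positive as the second law requires.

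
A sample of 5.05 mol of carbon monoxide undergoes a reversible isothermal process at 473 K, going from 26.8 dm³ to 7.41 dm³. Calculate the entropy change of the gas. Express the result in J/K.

For an isothermal ideal gas ΔS_gas = nR ln(V₂/V₁) = 5.05 × 8.314 × ln(7.41/26.8) = -54 J/K.

ΔS_gas = -54 J/K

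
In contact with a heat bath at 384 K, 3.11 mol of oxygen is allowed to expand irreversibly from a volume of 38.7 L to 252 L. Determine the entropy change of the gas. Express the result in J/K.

Entropy is a state function, so ΔS_gas depends only on the end states.
For an isothermal ideal gas ΔS_gas = nR ln(V₂/V₁) = 3.11 × 8.314 × ln(252/38.7) = 48.4 J/K.

ΔS_gas = 48.4 J/K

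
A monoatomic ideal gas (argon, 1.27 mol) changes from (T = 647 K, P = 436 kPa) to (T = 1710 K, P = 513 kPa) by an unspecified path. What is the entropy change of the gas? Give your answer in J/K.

ΔS = 23.9 J/K

ΔS = nC_p ln(T₂/T₁) − nR ln(P₂/P₁), with C_p = 5R/2 = 20.79 J mol⁻¹ K⁻¹ for a monoatomic ideal gas.
ΔS = 1.27 × [20.79 × ln(1710/647) − 8.314 × ln(513/436)] = 23.9 J/K.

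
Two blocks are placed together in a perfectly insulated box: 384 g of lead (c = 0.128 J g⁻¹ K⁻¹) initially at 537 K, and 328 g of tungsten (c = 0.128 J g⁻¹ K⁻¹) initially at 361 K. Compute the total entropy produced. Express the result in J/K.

Energy balance: T_f = (m₁c₁T₁ + m₂c₂T₂)/(m₁c₁ + m₂c₂) = 455.92 K.
ΔS₁ = m₁c₁ ln(T_f/T₁) = 49.152 × ln(455.92/537) = -8.045 J/K.
ΔS₂ = m₂c₂ ln(T_f/T₂) = 41.984 × ln(455.92/361) = 9.801 J/K.
ΔS_total = -8.045 + 9.801 = 1.76 J/K.

ΔS_total = 1.76 J/K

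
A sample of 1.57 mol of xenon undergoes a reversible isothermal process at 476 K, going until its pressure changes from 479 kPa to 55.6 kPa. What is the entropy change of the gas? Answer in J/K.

ΔS_gas = 28.1 J/K

For an isothermal ideal gas ΔS_gas = nR ln(P₁/P₂) = 1.57 × 8.314 × ln(479/55.6) = 28.1 J/K.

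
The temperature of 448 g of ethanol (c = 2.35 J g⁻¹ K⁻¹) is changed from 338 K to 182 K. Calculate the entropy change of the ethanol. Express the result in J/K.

ΔS = ∫dQ_rev/T = m c ln(T₂/T₁) = 448 × 2.35 × ln(182/338) = -652 J/K.

ΔS = -652 J/K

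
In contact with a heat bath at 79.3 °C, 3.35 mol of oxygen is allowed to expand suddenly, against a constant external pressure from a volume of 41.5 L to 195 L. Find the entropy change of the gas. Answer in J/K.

ΔS_gas = 43.1 J/K

Entropy is a state function, so ΔS_gas depends only on the end states.
For an isothermal ideal gas ΔS_gas = nR ln(V₂/V₁) = 3.35 × 8.314 × ln(195/41.5) = 43.1 J/K.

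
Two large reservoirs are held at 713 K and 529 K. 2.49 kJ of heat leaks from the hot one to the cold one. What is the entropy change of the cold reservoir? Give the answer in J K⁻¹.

ΔS_cold = 4.71 J/K

The cold reservoir gains heat Q, so ΔS_cold = +Q/T_C = 2490/529 = 4.71 J/K.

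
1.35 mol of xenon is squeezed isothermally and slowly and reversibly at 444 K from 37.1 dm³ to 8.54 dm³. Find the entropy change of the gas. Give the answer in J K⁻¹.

ΔS_gas = -16.5 J/K

For an isothermal ideal gas ΔS_gas = nR ln(V₂/V₁) = 1.35 × 8.314 × ln(8.54/37.1) = -16.5 J/K.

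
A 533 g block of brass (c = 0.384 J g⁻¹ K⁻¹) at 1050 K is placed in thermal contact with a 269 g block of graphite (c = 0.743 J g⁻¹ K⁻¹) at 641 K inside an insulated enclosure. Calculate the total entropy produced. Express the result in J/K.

Energy balance: T_f = (m₁c₁T₁ + m₂c₂T₂)/(m₁c₁ + m₂c₂) = 847.93 K.
ΔS₁ = m₁c₁ ln(T_f/T₁) = 204.672 × ln(847.93/1050) = -43.75 J/K.
ΔS₂ = m₂c₂ ln(T_f/T₂) = 199.867 × ln(847.93/641) = 55.92 J/K.
ΔS_total = -43.75 + 55.92 = 12.2 J/K.

ΔS_total = 12.2 J/K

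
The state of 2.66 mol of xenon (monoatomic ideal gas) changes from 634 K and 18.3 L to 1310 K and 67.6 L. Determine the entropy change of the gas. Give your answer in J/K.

Entropy is a state function: ΔS = nC_V ln(T₂/T₁) + nR ln(V₂/V₁), with C_V = 3R/2 = 12.47 J mol⁻¹ K⁻¹ for a monoatomic ideal gas.
ΔS = 2.66 × [12.47 × ln(1310/634) + 8.314 × ln(67.6/18.3)] = 53 J/K.

ΔS = 53 J/K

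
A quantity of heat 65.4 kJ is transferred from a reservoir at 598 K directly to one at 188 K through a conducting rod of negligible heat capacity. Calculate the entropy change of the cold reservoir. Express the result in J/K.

ΔS_cold = 348 J/K

The cold reservoir gains heat Q, so ΔS_cold = +Q/T_C = 65400/188 = 348 J/K.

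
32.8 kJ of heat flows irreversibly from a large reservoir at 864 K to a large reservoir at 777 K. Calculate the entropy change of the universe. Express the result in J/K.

ΔS_total = 4.25 J/K

ΔS_hot = −Q/T_H = −32800/864 = -37.96 J/K and ΔS_cold = +Q/T_C = 32800/777 = 42.21 J/K.
ΔS_total = -37.96 + 42.21 = 4.25 J/K, positive as the second law requires.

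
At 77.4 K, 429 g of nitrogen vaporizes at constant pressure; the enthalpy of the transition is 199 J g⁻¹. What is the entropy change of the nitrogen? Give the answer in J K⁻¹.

Heat absorbed by the substance: Q = mL = 429 × 199 = 85371 J.
At constant T, ΔS = Q_rev/T = 85371 / 77.4 = 1100 J/K.

ΔS = 1100 J/K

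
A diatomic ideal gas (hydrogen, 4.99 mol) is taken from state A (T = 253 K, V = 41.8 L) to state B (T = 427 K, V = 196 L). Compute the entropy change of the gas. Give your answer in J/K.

Entropy is a state function: ΔS = nC_V ln(T₂/T₁) + nR ln(V₂/V₁), with C_V = 5R/2 = 20.79 J mol⁻¹ K⁻¹ for a diatomic ideal gas.
ΔS = 4.99 × [20.79 × ln(427/253) + 8.314 × ln(196/41.8)] = 118 J/K.

ΔS = 118 J/K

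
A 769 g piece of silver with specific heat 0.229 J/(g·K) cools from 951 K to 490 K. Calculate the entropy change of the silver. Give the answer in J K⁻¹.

ΔS = ∫dQ_rev/T = m c ln(T₂/T₁) = 769 × 0.229 × ln(490/951) = -117 J/K.

ΔS = -117 J/K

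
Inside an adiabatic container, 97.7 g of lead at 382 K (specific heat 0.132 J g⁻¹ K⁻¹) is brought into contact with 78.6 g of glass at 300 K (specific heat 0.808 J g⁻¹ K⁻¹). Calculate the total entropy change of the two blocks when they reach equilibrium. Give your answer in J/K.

ΔS_total = 0.33 J/K

Energy balance: T_f = (m₁c₁T₁ + m₂c₂T₂)/(m₁c₁ + m₂c₂) = 313.84 K.
ΔS₁ = m₁c₁ ln(T_f/T₁) = 12.8964 × ln(313.84/382) = -2.5346 J/K.
ΔS₂ = m₂c₂ ln(T_f/T₂) = 63.5088 × ln(313.84/300) = 2.8644 J/K.
ΔS_total = -2.5346 + 2.8644 = 0.33 J/K.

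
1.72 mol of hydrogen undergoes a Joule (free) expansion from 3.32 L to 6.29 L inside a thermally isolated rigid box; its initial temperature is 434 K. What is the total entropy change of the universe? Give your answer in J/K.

For an ideal gas in free expansion Q = 0 and W = 0, so T is unchanged.
Entropy is a state function; using a reversible isothermal path, ΔS_gas = nR ln(V₂/V₁) = 1.72 × 8.314 × ln(6.29/3.32) = 9.14 J/K.
The insulated surroundings exchange no heat, so ΔS_surr = 0 and ΔS_universe = ΔS_gas.

ΔS_universe = 9.14 J/K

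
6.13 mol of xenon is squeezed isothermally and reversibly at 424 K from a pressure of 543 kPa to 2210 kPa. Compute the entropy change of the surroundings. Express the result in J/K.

ΔS_surr = 71.5 J/K

For an isothermal ideal gas ΔS_gas = nR ln(P₁/P₂) = 6.13 × 8.314 × ln(543/2210) = -71.5 J/K.
The process is reversible, so ΔS_surr = −ΔS_gas = 71.5 J/K and ΔS_universe = 0.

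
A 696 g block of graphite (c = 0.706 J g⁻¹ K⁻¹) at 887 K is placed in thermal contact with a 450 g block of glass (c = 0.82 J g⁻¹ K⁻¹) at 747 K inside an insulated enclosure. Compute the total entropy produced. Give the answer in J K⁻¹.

ΔS_total = 3.08 J/K

Energy balance: T_f = (m₁c₁T₁ + m₂c₂T₂)/(m₁c₁ + m₂c₂) = 826.96 K.
ΔS₁ = m₁c₁ ln(T_f/T₁) = 491.376 × ln(826.96/887) = -34.44 J/K.
ΔS₂ = m₂c₂ ln(T_f/T₂) = 369 × ln(826.96/747) = 37.52 J/K.
ΔS_total = -34.44 + 37.52 = 3.08 J/K.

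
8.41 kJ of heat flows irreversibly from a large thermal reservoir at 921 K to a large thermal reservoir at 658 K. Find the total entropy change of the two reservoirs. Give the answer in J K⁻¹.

ΔS_total = 3.65 J/K

ΔS_hot = −Q/T_H = −8410/921 = -9.131 J/K and ΔS_cold = +Q/T_C = 8410/658 = 12.78 J/K.
ΔS_total = -9.131 + 12.78 = 3.65 J/K, positive as the second law requires.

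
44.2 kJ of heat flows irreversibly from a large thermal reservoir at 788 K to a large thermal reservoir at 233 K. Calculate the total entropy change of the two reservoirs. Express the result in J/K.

ΔS_total = 134 J/K

ΔS_hot = −Q/T_H = −44200/788 = -56.09 J/K and ΔS_cold = +Q/T_C = 44200/233 = 189.7 J/K.
ΔS_total = -56.09 + 189.7 = 134 J/K, positive as the second law requires.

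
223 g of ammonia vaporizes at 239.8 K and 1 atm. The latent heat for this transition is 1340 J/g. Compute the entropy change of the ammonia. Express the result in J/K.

Heat absorbed by the substance: Q = mL = 223 × 1340 = 298820 J.
At constant T, ΔS = Q_rev/T = 298820 / 239.8 = 1250 J/K.

ΔS = 1250 J/K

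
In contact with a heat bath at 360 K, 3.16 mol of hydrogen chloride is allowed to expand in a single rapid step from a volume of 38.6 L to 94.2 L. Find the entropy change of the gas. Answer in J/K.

Entropy is a state function, so ΔS_gas depends only on the end states.
For an isothermal ideal gas ΔS_gas = nR ln(V₂/V₁) = 3.16 × 8.314 × ln(94.2/38.6) = 23.4 J/K.

ΔS_gas = 23.4 J/K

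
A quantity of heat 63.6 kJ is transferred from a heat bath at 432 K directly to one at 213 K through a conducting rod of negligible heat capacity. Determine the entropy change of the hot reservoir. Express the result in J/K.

ΔS_hot = -147 J/K

The hot reservoir loses heat Q, so ΔS_hot = −Q/T_H = −63600/432 = -147 J/K.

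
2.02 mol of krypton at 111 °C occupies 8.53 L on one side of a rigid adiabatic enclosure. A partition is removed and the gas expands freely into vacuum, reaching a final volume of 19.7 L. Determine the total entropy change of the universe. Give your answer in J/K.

ΔS_universe = 14.1 J/K

For an ideal gas in free expansion Q = 0 and W = 0, so T is unchanged.
Entropy is a state function; using a reversible isothermal path, ΔS_gas = nR ln(V₂/V₁) = 2.02 × 8.314 × ln(19.7/8.53) = 14.1 J/K.
The insulated surroundings exchange no heat, so ΔS_surr = 0 and ΔS_universe = ΔS_gas.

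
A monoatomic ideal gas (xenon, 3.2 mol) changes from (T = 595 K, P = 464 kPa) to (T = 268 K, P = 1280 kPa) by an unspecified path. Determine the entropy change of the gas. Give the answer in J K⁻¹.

ΔS = -80 J/K

ΔS = nC_p ln(T₂/T₁) − nR ln(P₂/P₁), with C_p = 5R/2 = 20.79 J mol⁻¹ K⁻¹ for a monoatomic ideal gas.
ΔS = 3.2 × [20.79 × ln(268/595) − 8.314 × ln(1280/464)] = -80 J/K.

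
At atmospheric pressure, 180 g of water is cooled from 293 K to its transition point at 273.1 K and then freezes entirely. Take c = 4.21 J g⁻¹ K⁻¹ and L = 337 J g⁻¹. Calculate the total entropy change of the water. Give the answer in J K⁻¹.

ΔS = -275 J/K

Cooling step: ΔS₁ = m c ln(T_tr/T_i) = 180 × 4.21 × ln(273.1/293) = -53.3 J/K.
Phase change: ΔS₂ = −mL/T_tr = −180 × 337 / 273.1 = -222.1 J/K.
ΔS_total = (-53.3) + (-222.1) = -275 J/K.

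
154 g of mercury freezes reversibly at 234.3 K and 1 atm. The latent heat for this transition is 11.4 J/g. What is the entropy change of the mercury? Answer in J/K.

Heat released by the substance: Q = −mL = −154 × 11.4 = −1755.6 J.
At constant T, ΔS = Q_rev/T = −1755.6 / 234.3 = -7.49 J/K.

ΔS = -7.49 J/K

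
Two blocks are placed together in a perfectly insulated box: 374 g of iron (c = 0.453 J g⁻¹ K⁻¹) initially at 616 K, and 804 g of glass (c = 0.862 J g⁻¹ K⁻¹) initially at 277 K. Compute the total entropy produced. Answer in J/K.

ΔS_total = 50.4 J/K

Energy balance: T_f = (m₁c₁T₁ + m₂c₂T₂)/(m₁c₁ + m₂c₂) = 343.59 K.
ΔS₁ = m₁c₁ ln(T_f/T₁) = 169.422 × ln(343.59/616) = -98.91 J/K.
ΔS₂ = m₂c₂ ln(T_f/T₂) = 693.048 × ln(343.59/277) = 149.3 J/K.
ΔS_total = -98.91 + 149.3 = 50.4 J/K.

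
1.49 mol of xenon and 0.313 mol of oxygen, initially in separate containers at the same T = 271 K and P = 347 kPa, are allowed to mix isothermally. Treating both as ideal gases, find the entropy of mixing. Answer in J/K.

Mole fractions: x_A = 1.49/1.8 = 0.826, x_B = 0.174.
ΔS_mix = −R(n_A ln x_A + n_B ln x_B) = −8.314 × (1.49 ln 0.826 + 0.313 ln 0.174) = 6.92 J/K.

ΔS_mix = 6.92 J/K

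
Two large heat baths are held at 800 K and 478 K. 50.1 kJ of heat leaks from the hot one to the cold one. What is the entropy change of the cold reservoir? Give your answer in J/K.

The cold reservoir gains heat Q, so ΔS_cold = +Q/T_C = 50100/478 = 105 J/K.

ΔS_cold = 105 J/K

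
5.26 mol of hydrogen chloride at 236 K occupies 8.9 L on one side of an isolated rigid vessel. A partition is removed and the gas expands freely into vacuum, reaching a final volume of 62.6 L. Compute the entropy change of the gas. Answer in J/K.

ΔS_gas = 85.3 J/K

For an ideal gas in free expansion Q = 0 and W = 0, so T is unchanged.
Entropy is a state function; using a reversible isothermal path, ΔS_gas = nR ln(V₂/V₁) = 5.26 × 8.314 × ln(62.6/8.9) = 85.3 J/K.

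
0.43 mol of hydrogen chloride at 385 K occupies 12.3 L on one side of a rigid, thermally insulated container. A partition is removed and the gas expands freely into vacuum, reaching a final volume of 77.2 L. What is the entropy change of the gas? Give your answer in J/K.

ΔS_gas = 6.57 J/K

No heat is exchanged and no work is done, so the ideal-gas temperature stays constant.
Entropy is a state function; using a reversible isothermal path, ΔS_gas = nR ln(V₂/V₁) = 0.43 × 8.314 × ln(77.2/12.3) = 6.57 J/K.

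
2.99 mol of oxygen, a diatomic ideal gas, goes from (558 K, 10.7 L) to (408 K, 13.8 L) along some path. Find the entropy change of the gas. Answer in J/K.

Entropy is a state function: ΔS = nC_V ln(T₂/T₁) + nR ln(V₂/V₁), with C_V = 5R/2 = 20.79 J mol⁻¹ K⁻¹ for a diatomic ideal gas.
ΔS = 2.99 × [20.79 × ln(408/558) + 8.314 × ln(13.8/10.7)] = -13.1 J/K.

ΔS = -13.1 J/K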